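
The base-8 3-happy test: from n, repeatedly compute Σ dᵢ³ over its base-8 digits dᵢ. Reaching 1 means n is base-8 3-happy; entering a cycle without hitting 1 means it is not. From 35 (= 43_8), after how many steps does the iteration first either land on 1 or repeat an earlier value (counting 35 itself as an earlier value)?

35 = (4,3)_8 → 4³ + 3³ = 64 + 27 = 91
91 = (1,3,3)_8 → 1³ + 3³ + 3³ = 1 + 27 + 27 = 55
55 = (6,7)_8 → 6³ + 7³ = 216 + 343 = 559
559 = (1,0,5,7)_8 → 1³ + 0³ + 5³ + 7³ = 1 + 0 + 125 + 343 = 469
469 = (7,2,5)_8 → 7³ + 2³ + 5³ = 343 + 8 + 125 = 476
476 = (7,3,4)_8 → 7³ + 3³ + 4³ = 343 + 27 + 64 = 434
434 = (6,6,2)_8 → 6³ + 6³ + 2³ = 216 + 216 + 8 = 440
440 = (6,7,0)_8 → 6³ + 7³ + 0³ = 216 + 343 + 0 = 559  — 559 repeats.
That took 8 steps.

8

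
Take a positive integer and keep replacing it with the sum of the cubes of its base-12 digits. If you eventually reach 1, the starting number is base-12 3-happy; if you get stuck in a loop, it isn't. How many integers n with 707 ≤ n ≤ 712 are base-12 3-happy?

707: 707 → 2395 → 751 → 476 → 566 → 1366 → 1854 → 1217 → 762 → 368 → 736 → 190 → 1028 → 856 → 1520 → 1728 → 1  (reaches 1)
708: 708 → 1395 → 1268 → 1753 → 10 → 1000 → 1611 → 1366 → 1854 → 1217 → 762 → 368 → 736 → 190 → 1028 → 856 → 1520 → 1728 → 1  (reaches 1)
709: 709 → 1396 → 1305 → 1458 → 1217 → 762 → 368 → 736 → 190 → 1028 → 856 → 1520 → 1728 → 1  (reaches 1)
710: 710 → 1403 → 2572 → 1190 → 547 → 1099 → 1029 → 1073 → 593 → 190 → 1028 → 856 → 1520 → 1728 → 1  (reaches 1)
711: 711 → 1422 → 1945 → 219 → 244 → 577 → 65 → 250 → 1513 → 1217 → 762 → 368 → 736 → 190 → 1028 → 856 → 1520 → 1728 → 1  (reaches 1)
712: 712 → 1459 → 1344 → 793 → 342 → 288 → 8 → 512 → 755 → 1464 → 1008 → 343 → 415 → 1351 → 1136 → 1855 → 1344  (repeats 1344)
base-12 3-happy: 707, 708, 709, 710, 711

5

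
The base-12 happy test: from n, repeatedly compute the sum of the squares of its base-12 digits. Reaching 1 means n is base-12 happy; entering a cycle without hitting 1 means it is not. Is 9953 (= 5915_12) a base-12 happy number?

not base-12 happy

9953 = (5,9,1,5)_12 → 5² + 9² + 1² + 5² = 132
132 = (11,0)_12 → 11² + 0² = 121
121 = (10,1)_12 → 10² + 1² = 101
101 = (8,5)_12 → 8² + 5² = 89
89 = (7,5)_12 → 7² + 5² = 74
74 = (6,2)_12 → 6² + 2² = 40
40 = (3,4)_12 → 3² + 4² = 25
25 = (2,1)_12 → 2² + 1² = 5
5 = (5)_12 → 5² = 25  — 25 already seen; the sequence cycles without reaching 1.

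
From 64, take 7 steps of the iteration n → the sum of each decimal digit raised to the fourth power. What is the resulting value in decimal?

5140

64 → 6⁴ + 4⁴ = 1296 + 256 = 1552
1552 → 1⁴ + 5⁴ + 5⁴ + 2⁴ = 1 + 625 + 625 + 16 = 1267
1267 → 1⁴ + 2⁴ + 6⁴ + 7⁴ = 1 + 16 + 1296 + 2401 = 3714
3714 → 3⁴ + 7⁴ + 1⁴ + 4⁴ = 81 + 2401 + 1 + 256 = 2739
2739 → 2⁴ + 7⁴ + 3⁴ + 9⁴ = 16 + 2401 + 81 + 6561 = 9059
9059 → 9⁴ + 0⁴ + 5⁴ + 9⁴ = 6561 + 0 + 625 + 6561 = 13747
13747 → 1⁴ + 3⁴ + 7⁴ + 4⁴ + 7⁴ = 1 + 81 + 2401 + 256 + 2401 = 5140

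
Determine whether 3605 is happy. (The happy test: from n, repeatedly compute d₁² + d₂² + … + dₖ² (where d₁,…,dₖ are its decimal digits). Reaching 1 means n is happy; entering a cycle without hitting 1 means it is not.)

happy

3605 → 3² + 6² + 0² + 5² = 9 + 36 + 0 + 25 = 70
70 → 7² + 0² = 49 + 0 = 49
49 → 4² + 9² = 16 + 81 = 97
97 → 9² + 7² = 81 + 49 = 130
130 → 1² + 3² + 0² = 1 + 9 + 0 = 10
10 → 1² + 0² = 1 + 0 = 1  — reached 1.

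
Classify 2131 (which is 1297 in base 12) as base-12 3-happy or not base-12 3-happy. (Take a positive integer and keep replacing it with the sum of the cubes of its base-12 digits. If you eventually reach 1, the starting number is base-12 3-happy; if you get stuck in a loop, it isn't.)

not base-12 3-happy

2131 = (1,2,9,7)_12 → 1081
1081 = (7,6,1)_12 → 560
560 = (3,10,8)_12 → 1539
1539 = (10,8,3)_12 → 1539  — 1539 already seen; the sequence cycles without reaching 1.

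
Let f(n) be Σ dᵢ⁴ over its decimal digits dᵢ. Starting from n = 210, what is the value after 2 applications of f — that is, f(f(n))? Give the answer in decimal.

2402

210 → 2⁴ + 1⁴ + 0⁴ = 17
17 → 1⁴ + 7⁴ = 2402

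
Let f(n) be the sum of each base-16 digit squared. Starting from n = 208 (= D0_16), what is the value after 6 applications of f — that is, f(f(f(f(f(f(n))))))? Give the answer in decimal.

13

208 = (13,0)_16 → 13² + 0² = 169 + 0 = 169
169 = (10,9)_16 → 10² + 9² = 100 + 81 = 181
181 = (11,5)_16 → 11² + 5² = 121 + 25 = 146
146 = (9,2)_16 → 9² + 2² = 81 + 4 = 85
85 = (5,5)_16 → 5² + 5² = 25 + 25 = 50
50 = (3,2)_16 → 3² + 2² = 9 + 4 = 13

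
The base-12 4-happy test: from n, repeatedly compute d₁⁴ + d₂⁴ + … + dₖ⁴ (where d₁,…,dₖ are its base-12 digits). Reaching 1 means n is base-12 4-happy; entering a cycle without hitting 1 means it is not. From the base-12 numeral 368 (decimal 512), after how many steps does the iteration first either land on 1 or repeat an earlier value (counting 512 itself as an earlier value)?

14

512 = (3,6,8)_12 → 3⁴ + 6⁴ + 8⁴ = 5473
5473 = (3,2,0,1)_12 → 3⁴ + 2⁴ + 0⁴ + 1⁴ = 98
98 = (8,2)_12 → 8⁴ + 2⁴ = 4112
4112 = (2,4,6,8)_12 → 2⁴ + 4⁴ + 6⁴ + 8⁴ = 5664
5664 = (3,3,4,0)_12 → 3⁴ + 3⁴ + 4⁴ + 0⁴ = 418
418 = (2,10,10)_12 → 2⁴ + 10⁴ + 10⁴ = 20016
20016 = (11,7,0,0)_12 → 11⁴ + 7⁴ + 0⁴ + 0⁴ = 17042
17042 = (9,10,4,2)_12 → 9⁴ + 10⁴ + 4⁴ + 2⁴ = 16833
16833 = (9,8,10,9)_12 → 9⁴ + 8⁴ + 10⁴ + 9⁴ = 27218
27218 = (1,3,9,0,2)_12 → 1⁴ + 3⁴ + 9⁴ + 0⁴ + 2⁴ = 6659
6659 = (3,10,2,11)_12 → 3⁴ + 10⁴ + 2⁴ + 11⁴ = 24738
24738 = (1,2,3,9,6)_12 → 1⁴ + 2⁴ + 3⁴ + 9⁴ + 6⁴ = 7955
7955 = (4,7,2,11)_12 → 4⁴ + 7⁴ + 2⁴ + 11⁴ = 17314
17314 = (10,0,2,10)_12 → 10⁴ + 0⁴ + 2⁴ + 10⁴ = 20016  — 20016 repeats.
That took 14 steps.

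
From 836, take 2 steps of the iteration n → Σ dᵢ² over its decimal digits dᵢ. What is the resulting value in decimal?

836 → 8² + 3² + 6² = 109
109 → 1² + 0² + 9² = 82

82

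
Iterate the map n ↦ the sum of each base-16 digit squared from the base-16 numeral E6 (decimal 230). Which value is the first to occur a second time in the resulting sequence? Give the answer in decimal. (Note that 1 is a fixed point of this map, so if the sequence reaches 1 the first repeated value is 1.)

230 = (14,6)_16 → 232
232 = (14,8)_16 → 260
260 = (1,0,4)_16 → 17
17 = (1,1)_16 → 2
2 = (2)_16 → 4
4 = (4)_16 → 16
16 = (1,0)_16 → 1  — reached the fixed point 1.
1 → 1, so 1 is the first repeated value.

1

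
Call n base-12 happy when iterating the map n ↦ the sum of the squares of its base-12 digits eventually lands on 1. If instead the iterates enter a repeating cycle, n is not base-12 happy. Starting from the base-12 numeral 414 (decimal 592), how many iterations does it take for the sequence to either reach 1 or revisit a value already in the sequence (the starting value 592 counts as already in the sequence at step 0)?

6

592 = (4,1,4)_12 → 4² + 1² + 4² = 33
33 = (2,9)_12 → 2² + 9² = 85
85 = (7,1)_12 → 7² + 1² = 50
50 = (4,2)_12 → 4² + 2² = 20
20 = (1,8)_12 → 1² + 8² = 65
65 = (5,5)_12 → 5² + 5² = 50  — 50 repeats.
That took 6 steps.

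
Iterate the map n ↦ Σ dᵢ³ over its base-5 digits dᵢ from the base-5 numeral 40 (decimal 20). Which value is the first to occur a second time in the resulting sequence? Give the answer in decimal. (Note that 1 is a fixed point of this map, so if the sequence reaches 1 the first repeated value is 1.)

28

20 = (4,0)_5 → 64
64 = (2,2,4)_5 → 80
80 = (3,1,0)_5 → 28
28 = (1,0,3)_5 → 28  — 28 already appeared earlier.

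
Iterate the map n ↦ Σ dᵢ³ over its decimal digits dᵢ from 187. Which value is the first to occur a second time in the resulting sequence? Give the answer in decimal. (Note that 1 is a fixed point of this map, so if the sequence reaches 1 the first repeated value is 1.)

370

187 → 856
856 → 853
853 → 664
664 → 496
496 → 1009
1009 → 730
730 → 370
370 → 370  — 370 already appeared earlier.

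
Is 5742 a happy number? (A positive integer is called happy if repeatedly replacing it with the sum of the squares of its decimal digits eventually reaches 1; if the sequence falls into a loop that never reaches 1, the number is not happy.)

5742 → 94
94 → 97
97 → 130
130 → 10
10 → 1  — reached 1.

happy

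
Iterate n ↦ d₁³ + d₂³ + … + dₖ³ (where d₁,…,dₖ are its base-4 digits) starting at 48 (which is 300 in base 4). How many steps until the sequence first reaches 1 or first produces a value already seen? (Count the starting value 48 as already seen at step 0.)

4

48 = (3,0,0)_4 → 3³ + 0³ + 0³ = 27 + 0 + 0 = 27
27 = (1,2,3)_4 → 1³ + 2³ + 3³ = 1 + 8 + 27 = 36
36 = (2,1,0)_4 → 2³ + 1³ + 0³ = 8 + 1 + 0 = 9
9 = (2,1)_4 → 2³ + 1³ = 8 + 1 = 9  — 9 repeats.
That took 4 steps.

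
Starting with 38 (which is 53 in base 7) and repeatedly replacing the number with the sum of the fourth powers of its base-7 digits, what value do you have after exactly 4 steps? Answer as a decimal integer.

38 = (5,3)_7 → 5⁴ + 3⁴ = 625 + 81 = 706
706 = (2,0,2,6)_7 → 2⁴ + 0⁴ + 2⁴ + 6⁴ = 16 + 0 + 16 + 1296 = 1328
1328 = (3,6,0,5)_7 → 3⁴ + 6⁴ + 0⁴ + 5⁴ = 81 + 1296 + 0 + 625 = 2002
2002 = (5,5,6,0)_7 → 5⁴ + 5⁴ + 6⁴ + 0⁴ = 625 + 625 + 1296 + 0 = 2546

2546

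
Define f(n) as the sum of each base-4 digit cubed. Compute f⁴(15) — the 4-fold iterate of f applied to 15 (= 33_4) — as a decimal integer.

15 = (3,3)_4 → 3³ + 3³ = 27 + 27 = 54
54 = (3,1,2)_4 → 3³ + 1³ + 2³ = 27 + 1 + 8 = 36
36 = (2,1,0)_4 → 2³ + 1³ + 0³ = 8 + 1 + 0 = 9
9 = (2,1)_4 → 2³ + 1³ = 8 + 1 = 9

9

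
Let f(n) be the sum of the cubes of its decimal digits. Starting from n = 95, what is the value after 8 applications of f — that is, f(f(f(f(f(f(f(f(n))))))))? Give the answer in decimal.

737

95 → 9³ + 5³ = 854
854 → 8³ + 5³ + 4³ = 701
701 → 7³ + 0³ + 1³ = 344
344 → 3³ + 4³ + 4³ = 155
155 → 1³ + 5³ + 5³ = 251
251 → 2³ + 5³ + 1³ = 134
134 → 1³ + 3³ + 4³ = 92
92 → 9³ + 2³ = 737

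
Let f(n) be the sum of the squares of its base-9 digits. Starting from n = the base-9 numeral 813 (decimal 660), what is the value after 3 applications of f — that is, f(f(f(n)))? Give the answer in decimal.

74

660 = (8,1,3)_9 → 8² + 1² + 3² = 64 + 1 + 9 = 74
74 = (8,2)_9 → 8² + 2² = 64 + 4 = 68
68 = (7,5)_9 → 7² + 5² = 49 + 25 = 74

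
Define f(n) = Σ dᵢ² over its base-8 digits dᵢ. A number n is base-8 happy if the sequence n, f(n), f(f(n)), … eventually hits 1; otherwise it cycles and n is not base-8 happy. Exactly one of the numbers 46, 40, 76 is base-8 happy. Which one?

76

46: 46 → 61 → 74 → 6 → 36 → 32 → 16 → 4 → 16  — repeats 16 (not base-8 happy)
40: 40 → 25 → 10 → 5 → 25  — repeats 25 (not base-8 happy)
76: 76 → 18 → 8 → 1  — reaches 1 (base-8 happy)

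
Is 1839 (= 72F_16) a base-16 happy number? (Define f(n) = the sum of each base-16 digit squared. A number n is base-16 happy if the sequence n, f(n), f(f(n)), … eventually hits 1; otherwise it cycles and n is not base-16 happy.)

base-16 happy

1839 = (7,2,15)_16 → 7² + 2² + 15² = 278
278 = (1,1,6)_16 → 1² + 1² + 6² = 38
38 = (2,6)_16 → 2² + 6² = 40
40 = (2,8)_16 → 2² + 8² = 68
68 = (4,4)_16 → 4² + 4² = 32
32 = (2,0)_16 → 2² + 0² = 4
4 = (4)_16 → 4² = 16
16 = (1,0)_16 → 1² + 0² = 1  — reached 1.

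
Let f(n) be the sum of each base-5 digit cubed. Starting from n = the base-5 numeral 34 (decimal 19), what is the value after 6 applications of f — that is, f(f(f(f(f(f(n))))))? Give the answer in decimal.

19 = (3,4)_5 → 3³ + 4³ = 27 + 64 = 91
91 = (3,3,1)_5 → 3³ + 3³ + 1³ = 27 + 27 + 1 = 55
55 = (2,1,0)_5 → 2³ + 1³ + 0³ = 8 + 1 + 0 = 9
9 = (1,4)_5 → 1³ + 4³ = 1 + 64 = 65
65 = (2,3,0)_5 → 2³ + 3³ + 0³ = 8 + 27 + 0 = 35
35 = (1,2,0)_5 → 1³ + 2³ + 0³ = 1 + 8 + 0 = 9

9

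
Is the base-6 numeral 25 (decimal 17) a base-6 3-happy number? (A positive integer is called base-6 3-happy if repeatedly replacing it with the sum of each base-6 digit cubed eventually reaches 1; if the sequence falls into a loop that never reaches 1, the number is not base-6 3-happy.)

base-6 3-happy

17 = (2,5)_6 → 2³ + 5³ = 133
133 = (3,4,1)_6 → 3³ + 4³ + 1³ = 92
92 = (2,3,2)_6 → 2³ + 3³ + 2³ = 43
43 = (1,1,1)_6 → 1³ + 1³ + 1³ = 3
3 = (3)_6 → 3³ = 27
27 = (4,3)_6 → 4³ + 3³ = 91
91 = (2,3,1)_6 → 2³ + 3³ + 1³ = 36
36 = (1,0,0)_6 → 1³ + 0³ + 0³ = 1  — reached 1.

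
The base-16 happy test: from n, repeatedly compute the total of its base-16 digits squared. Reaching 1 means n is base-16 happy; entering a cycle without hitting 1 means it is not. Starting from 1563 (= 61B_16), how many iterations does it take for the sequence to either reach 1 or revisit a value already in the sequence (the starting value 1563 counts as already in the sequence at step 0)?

11

1563 = (6,1,11)_16 → 6² + 1² + 11² = 158
158 = (9,14)_16 → 9² + 14² = 277
277 = (1,1,5)_16 → 1² + 1² + 5² = 27
27 = (1,11)_16 → 1² + 11² = 122
122 = (7,10)_16 → 7² + 10² = 149
149 = (9,5)_16 → 9² + 5² = 106
106 = (6,10)_16 → 6² + 10² = 136
136 = (8,8)_16 → 8² + 8² = 128
128 = (8,0)_16 → 8² + 0² = 64
64 = (4,0)_16 → 4² + 0² = 16
16 = (1,0)_16 → 1² + 0² = 1  — reached 1.
That took 11 steps.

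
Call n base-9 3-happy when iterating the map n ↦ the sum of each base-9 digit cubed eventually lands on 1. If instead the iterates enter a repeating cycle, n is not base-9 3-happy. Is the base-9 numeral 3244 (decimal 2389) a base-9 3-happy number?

2389 = (3,2,4,4)_9 → 163
163 = (2,0,1)_9 → 9
9 = (1,0)_9 → 1  — reached 1.

base-9 3-happy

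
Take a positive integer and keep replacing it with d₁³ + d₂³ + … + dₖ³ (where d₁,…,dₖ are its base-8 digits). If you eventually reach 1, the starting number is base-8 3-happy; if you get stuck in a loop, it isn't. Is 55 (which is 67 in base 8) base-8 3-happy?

55 = (6,7)_8 → 6³ + 7³ = 216 + 343 = 559
559 = (1,0,5,7)_8 → 1³ + 0³ + 5³ + 7³ = 1 + 0 + 125 + 343 = 469
469 = (7,2,5)_8 → 7³ + 2³ + 5³ = 343 + 8 + 125 = 476
476 = (7,3,4)_8 → 7³ + 3³ + 4³ = 343 + 27 + 64 = 434
434 = (6,6,2)_8 → 6³ + 6³ + 2³ = 216 + 216 + 8 = 440
440 = (6,7,0)_8 → 6³ + 7³ + 0³ = 216 + 343 + 0 = 559  — 559 already seen; the sequence cycles without reaching 1.

not base-8 3-happy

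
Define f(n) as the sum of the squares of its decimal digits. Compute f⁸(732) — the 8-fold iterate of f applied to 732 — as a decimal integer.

42

732 → 7² + 3² + 2² = 62
62 → 6² + 2² = 40
40 → 4² + 0² = 16
16 → 1² + 6² = 37
37 → 3² + 7² = 58
58 → 5² + 8² = 89
89 → 8² + 9² = 145
145 → 1² + 4² + 5² = 42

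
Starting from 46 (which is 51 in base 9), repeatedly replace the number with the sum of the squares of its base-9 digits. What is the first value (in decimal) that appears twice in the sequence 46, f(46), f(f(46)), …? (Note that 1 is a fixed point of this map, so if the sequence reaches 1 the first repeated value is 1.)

46 = (5,1)_9 → 5² + 1² = 25 + 1 = 26
26 = (2,8)_9 → 2² + 8² = 4 + 64 = 68
68 = (7,5)_9 → 7² + 5² = 49 + 25 = 74
74 = (8,2)_9 → 8² + 2² = 64 + 4 = 68  — 68 already appeared earlier.

68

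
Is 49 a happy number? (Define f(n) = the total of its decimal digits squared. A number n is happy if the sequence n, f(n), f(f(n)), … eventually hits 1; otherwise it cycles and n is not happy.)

happy

49 → 4² + 9² = 16 + 81 = 97
97 → 9² + 7² = 81 + 49 = 130
130 → 1² + 3² + 0² = 1 + 9 + 0 = 10
10 → 1² + 0² = 1 + 0 = 1  — reached 1.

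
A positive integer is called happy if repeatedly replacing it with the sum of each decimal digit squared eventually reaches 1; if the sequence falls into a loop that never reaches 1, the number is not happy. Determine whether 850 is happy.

not happy

850 → 8² + 5² + 0² = 64 + 25 + 0 = 89
89 → 8² + 9² = 64 + 81 = 145
145 → 1² + 4² + 5² = 1 + 16 + 25 = 42
42 → 4² + 2² = 16 + 4 = 20
20 → 2² + 0² = 4 + 0 = 4
4 → 4² = 16
16 → 1² + 6² = 1 + 36 = 37
37 → 3² + 7² = 9 + 49 = 58
58 → 5² + 8² = 25 + 64 = 89  — 89 already seen; the sequence cycles without reaching 1.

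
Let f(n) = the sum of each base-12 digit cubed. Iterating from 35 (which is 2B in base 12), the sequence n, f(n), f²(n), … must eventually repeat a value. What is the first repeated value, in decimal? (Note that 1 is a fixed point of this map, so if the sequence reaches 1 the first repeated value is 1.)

35 = (2,11)_12 → 2³ + 11³ = 1339
1339 = (9,3,7)_12 → 9³ + 3³ + 7³ = 1099
1099 = (7,7,7)_12 → 7³ + 7³ + 7³ = 1029
1029 = (7,1,9)_12 → 7³ + 1³ + 9³ = 1073
1073 = (7,5,5)_12 → 7³ + 5³ + 5³ = 593
593 = (4,1,5)_12 → 4³ + 1³ + 5³ = 190
190 = (1,3,10)_12 → 1³ + 3³ + 10³ = 1028
1028 = (7,1,8)_12 → 7³ + 1³ + 8³ = 856
856 = (5,11,4)_12 → 5³ + 11³ + 4³ = 1520
1520 = (10,6,8)_12 → 10³ + 6³ + 8³ = 1728
1728 = (1,0,0,0)_12 → 1³ + 0³ + 0³ + 0³ = 1  — reached the fixed point 1.
1 → 1, so 1 is the first repeated value.

1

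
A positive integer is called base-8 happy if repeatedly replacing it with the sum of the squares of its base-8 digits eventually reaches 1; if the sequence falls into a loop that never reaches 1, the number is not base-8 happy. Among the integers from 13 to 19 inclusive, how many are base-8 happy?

1

13: 13 → 26 → 13  — not base-8 happy
14: 14 → 37 → 41 → 26 → 13 → 26  — not base-8 happy
15: 15 → 50 → 40 → 25 → 10 → 5 → 25  — not base-8 happy
16: 16 → 4 → 16  — not base-8 happy
17: 17 → 5 → 25 → 10 → 5  — not base-8 happy
18: 18 → 8 → 1  — base-8 happy
19: 19 → 13 → 26 → 13  — not base-8 happy
base-8 happy: 18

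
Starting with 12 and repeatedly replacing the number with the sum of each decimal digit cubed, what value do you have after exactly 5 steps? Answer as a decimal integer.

12 → 1³ + 2³ = 9
9 → 9³ = 729
729 → 7³ + 2³ + 9³ = 1080
1080 → 1³ + 0³ + 8³ + 0³ = 513
513 → 5³ + 1³ + 3³ = 153

153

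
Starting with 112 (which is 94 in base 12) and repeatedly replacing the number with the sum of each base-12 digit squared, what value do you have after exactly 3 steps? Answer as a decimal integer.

50

112 = (9,4)_12 → 97
97 = (8,1)_12 → 65
65 = (5,5)_12 → 50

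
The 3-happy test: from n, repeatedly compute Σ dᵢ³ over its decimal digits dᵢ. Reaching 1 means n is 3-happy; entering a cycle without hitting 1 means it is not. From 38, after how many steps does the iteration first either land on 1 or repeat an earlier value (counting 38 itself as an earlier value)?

9

38 → 3³ + 8³ = 27 + 512 = 539
539 → 5³ + 3³ + 9³ = 125 + 27 + 729 = 881
881 → 8³ + 8³ + 1³ = 512 + 512 + 1 = 1025
1025 → 1³ + 0³ + 2³ + 5³ = 1 + 0 + 8 + 125 = 134
134 → 1³ + 3³ + 4³ = 1 + 27 + 64 = 92
92 → 9³ + 2³ = 729 + 8 = 737
737 → 7³ + 3³ + 7³ = 343 + 27 + 343 = 713
713 → 7³ + 1³ + 3³ = 343 + 1 + 27 = 371
371 → 3³ + 7³ + 1³ = 27 + 343 + 1 = 371  — 371 repeats.
That took 9 steps.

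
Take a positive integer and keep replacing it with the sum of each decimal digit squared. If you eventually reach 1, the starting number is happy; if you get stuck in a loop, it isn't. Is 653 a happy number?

653 → 6² + 5² + 3² = 36 + 25 + 9 = 70
70 → 7² + 0² = 49 + 0 = 49
49 → 4² + 9² = 16 + 81 = 97
97 → 9² + 7² = 81 + 49 = 130
130 → 1² + 3² + 0² = 1 + 9 + 0 = 10
10 → 1² + 0² = 1 + 0 = 1  — reached 1.

happy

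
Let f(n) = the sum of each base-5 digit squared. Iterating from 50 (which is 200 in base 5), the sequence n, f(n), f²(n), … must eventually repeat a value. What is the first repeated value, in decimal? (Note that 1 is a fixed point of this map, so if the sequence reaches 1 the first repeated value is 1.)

50 = (2,0,0)_5 → 2² + 0² + 0² = 4
4 = (4)_5 → 4² = 16
16 = (3,1)_5 → 3² + 1² = 10
10 = (2,0)_5 → 2² + 0² = 4  — 4 already appeared earlier.

4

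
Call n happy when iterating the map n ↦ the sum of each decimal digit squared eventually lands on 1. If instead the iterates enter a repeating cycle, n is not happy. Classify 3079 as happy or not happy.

3079 → 3² + 0² + 7² + 9² = 139
139 → 1² + 3² + 9² = 91
91 → 9² + 1² = 82
82 → 8² + 2² = 68
68 → 6² + 8² = 100
100 → 1² + 0² + 0² = 1  — reached 1.

happy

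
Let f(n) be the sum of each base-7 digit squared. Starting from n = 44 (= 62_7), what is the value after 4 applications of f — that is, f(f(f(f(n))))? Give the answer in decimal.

4

44 = (6,2)_7 → 40
40 = (5,5)_7 → 50
50 = (1,0,1)_7 → 2
2 = (2)_7 → 4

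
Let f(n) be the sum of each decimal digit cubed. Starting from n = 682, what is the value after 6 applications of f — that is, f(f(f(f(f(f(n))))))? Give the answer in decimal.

1009

682 → 736
736 → 586
586 → 853
853 → 664
664 → 496
496 → 1009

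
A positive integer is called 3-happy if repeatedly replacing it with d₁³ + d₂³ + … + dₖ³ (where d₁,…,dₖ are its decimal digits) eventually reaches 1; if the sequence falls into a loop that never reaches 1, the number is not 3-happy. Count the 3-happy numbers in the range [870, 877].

1

870: 870 → 855 → 762 → 567 → 684 → 792 → 1080 → 513 → 153 → 153  (repeats 153)
871: 871 → 856 → 853 → 664 → 496 → 1009 → 730 → 370 → 370  (repeats 370)
872: 872 → 863 → 755 → 593 → 881 → 1025 → 134 → 92 → 737 → 713 → 371 → 371  (repeats 371)
873: 873 → 882 → 1032 → 36 → 243 → 99 → 1458 → 702 → 351 → 153 → 153  (repeats 153)
874: 874 → 919 → 1459 → 919  (repeats 919)
875: 875 → 980 → 1241 → 74 → 407 → 407  (repeats 407)
876: 876 → 1071 → 345 → 216 → 225 → 141 → 66 → 432 → 99 → 1458 → 702 → 351 → 153 → 153  (repeats 153)
877: 877 → 1198 → 1243 → 100 → 1  (reaches 1)
3-happy: 877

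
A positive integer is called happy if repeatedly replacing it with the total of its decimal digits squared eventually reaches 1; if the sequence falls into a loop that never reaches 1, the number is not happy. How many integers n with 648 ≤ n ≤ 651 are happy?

1

648: 648 → 116 → 38 → 73 → 58 → 89 → 145 → 42 → 20 → 4 → 16 → 37 → 58  (repeats 58)
649: 649 → 133 → 19 → 82 → 68 → 100 → 1  (reaches 1)
650: 650 → 61 → 37 → 58 → 89 → 145 → 42 → 20 → 4 → 16 → 37  (repeats 37)
651: 651 → 62 → 40 → 16 → 37 → 58 → 89 → 145 → 42 → 20 → 4 → 16  (repeats 16)
happy: 649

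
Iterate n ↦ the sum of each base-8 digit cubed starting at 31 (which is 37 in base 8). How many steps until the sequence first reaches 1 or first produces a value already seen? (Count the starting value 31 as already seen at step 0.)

31 = (3,7)_8 → 3³ + 7³ = 27 + 343 = 370
370 = (5,6,2)_8 → 5³ + 6³ + 2³ = 125 + 216 + 8 = 349
349 = (5,3,5)_8 → 5³ + 3³ + 5³ = 125 + 27 + 125 = 277
277 = (4,2,5)_8 → 4³ + 2³ + 5³ = 64 + 8 + 125 = 197
197 = (3,0,5)_8 → 3³ + 0³ + 5³ = 27 + 0 + 125 = 152
152 = (2,3,0)_8 → 2³ + 3³ + 0³ = 8 + 27 + 0 = 35
35 = (4,3)_8 → 4³ + 3³ = 64 + 27 = 91
91 = (1,3,3)_8 → 1³ + 3³ + 3³ = 1 + 27 + 27 = 55
55 = (6,7)_8 → 6³ + 7³ = 216 + 343 = 559
559 = (1,0,5,7)_8 → 1³ + 0³ + 5³ + 7³ = 1 + 0 + 125 + 343 = 469
469 = (7,2,5)_8 → 7³ + 2³ + 5³ = 343 + 8 + 125 = 476
476 = (7,3,4)_8 → 7³ + 3³ + 4³ = 343 + 27 + 64 = 434
434 = (6,6,2)_8 → 6³ + 6³ + 2³ = 216 + 216 + 8 = 440
440 = (6,7,0)_8 → 6³ + 7³ + 0³ = 216 + 343 + 0 = 559  — 559 repeats.
That took 14 steps.

14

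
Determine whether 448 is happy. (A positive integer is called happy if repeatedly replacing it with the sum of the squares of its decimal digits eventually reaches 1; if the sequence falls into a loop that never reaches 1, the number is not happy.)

not happy

448 → 4² + 4² + 8² = 16 + 16 + 64 = 96
96 → 9² + 6² = 81 + 36 = 117
117 → 1² + 1² + 7² = 1 + 1 + 49 = 51
51 → 5² + 1² = 25 + 1 = 26
26 → 2² + 6² = 4 + 36 = 40
40 → 4² + 0² = 16 + 0 = 16
16 → 1² + 6² = 1 + 36 = 37
37 → 3² + 7² = 9 + 49 = 58
58 → 5² + 8² = 25 + 64 = 89
89 → 8² + 9² = 64 + 81 = 145
145 → 1² + 4² + 5² = 1 + 16 + 25 = 42
42 → 4² + 2² = 16 + 4 = 20
20 → 2² + 0² = 4 + 0 = 4
4 → 4² = 16  — 16 already seen; the sequence cycles without reaching 1.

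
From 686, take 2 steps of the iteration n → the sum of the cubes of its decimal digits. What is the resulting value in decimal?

857

686 → 6³ + 8³ + 6³ = 944
944 → 9³ + 4³ + 4³ = 857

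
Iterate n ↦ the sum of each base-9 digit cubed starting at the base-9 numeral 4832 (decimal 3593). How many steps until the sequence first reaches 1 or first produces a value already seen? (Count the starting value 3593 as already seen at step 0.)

3593 = (4,8,3,2)_9 → 4³ + 8³ + 3³ + 2³ = 64 + 512 + 27 + 8 = 611
611 = (7,4,8)_9 → 7³ + 4³ + 8³ = 343 + 64 + 512 = 919
919 = (1,2,3,1)_9 → 1³ + 2³ + 3³ + 1³ = 1 + 8 + 27 + 1 = 37
37 = (4,1)_9 → 4³ + 1³ = 64 + 1 = 65
65 = (7,2)_9 → 7³ + 2³ = 343 + 8 = 351
351 = (4,3,0)_9 → 4³ + 3³ + 0³ = 64 + 27 + 0 = 91
91 = (1,1,1)_9 → 1³ + 1³ + 1³ = 1 + 1 + 1 = 3
3 = (3)_9 → 3³ = 27
27 = (3,0)_9 → 3³ + 0³ = 27 + 0 = 27  — 27 repeats.
That took 9 steps.

9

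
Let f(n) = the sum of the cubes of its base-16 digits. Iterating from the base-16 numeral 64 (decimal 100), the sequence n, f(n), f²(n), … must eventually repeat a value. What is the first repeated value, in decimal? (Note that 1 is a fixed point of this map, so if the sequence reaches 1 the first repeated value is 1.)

100 = (6,4)_16 → 6³ + 4³ = 280
280 = (1,1,8)_16 → 1³ + 1³ + 8³ = 514
514 = (2,0,2)_16 → 2³ + 0³ + 2³ = 16
16 = (1,0)_16 → 1³ + 0³ = 1  — reached the fixed point 1.
1 → 1, so 1 is the first repeated value.

1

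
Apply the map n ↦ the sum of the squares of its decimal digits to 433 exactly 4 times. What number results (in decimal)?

433 → 4² + 3² + 3² = 34
34 → 3² + 4² = 25
25 → 2² + 5² = 29
29 → 2² + 9² = 85

85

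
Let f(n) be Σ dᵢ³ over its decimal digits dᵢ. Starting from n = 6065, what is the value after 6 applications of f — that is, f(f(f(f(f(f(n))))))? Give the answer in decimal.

6065 → 6³ + 0³ + 6³ + 5³ = 216 + 0 + 216 + 125 = 557
557 → 5³ + 5³ + 7³ = 125 + 125 + 343 = 593
593 → 5³ + 9³ + 3³ = 125 + 729 + 27 = 881
881 → 8³ + 8³ + 1³ = 512 + 512 + 1 = 1025
1025 → 1³ + 0³ + 2³ + 5³ = 1 + 0 + 8 + 125 = 134
134 → 1³ + 3³ + 4³ = 1 + 27 + 64 = 92

92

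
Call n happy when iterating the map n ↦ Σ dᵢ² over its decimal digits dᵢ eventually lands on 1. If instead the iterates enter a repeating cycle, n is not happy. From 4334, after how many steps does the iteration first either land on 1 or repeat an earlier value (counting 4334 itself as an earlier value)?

13

4334 → 50
50 → 25
25 → 29
29 → 85
85 → 89
89 → 145
145 → 42
42 → 20
20 → 4
4 → 16
16 → 37
37 → 58
58 → 89  — 89 repeats.
That took 13 steps.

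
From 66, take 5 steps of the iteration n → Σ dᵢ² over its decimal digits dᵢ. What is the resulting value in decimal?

29

66 → 6² + 6² = 36 + 36 = 72
72 → 7² + 2² = 49 + 4 = 53
53 → 5² + 3² = 25 + 9 = 34
34 → 3² + 4² = 9 + 16 = 25
25 → 2² + 5² = 4 + 25 = 29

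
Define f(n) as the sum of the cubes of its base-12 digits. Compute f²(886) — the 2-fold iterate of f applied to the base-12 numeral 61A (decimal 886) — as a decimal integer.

762

886 = (6,1,10)_12 → 6³ + 1³ + 10³ = 1217
1217 = (8,5,5)_12 → 8³ + 5³ + 5³ = 762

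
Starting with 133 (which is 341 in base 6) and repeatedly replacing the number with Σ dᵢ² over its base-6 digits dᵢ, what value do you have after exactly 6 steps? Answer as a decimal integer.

133 = (3,4,1)_6 → 3² + 4² + 1² = 26
26 = (4,2)_6 → 4² + 2² = 20
20 = (3,2)_6 → 3² + 2² = 13
13 = (2,1)_6 → 2² + 1² = 5
5 = (5)_6 → 5² = 25
25 = (4,1)_6 → 4² + 1² = 17

17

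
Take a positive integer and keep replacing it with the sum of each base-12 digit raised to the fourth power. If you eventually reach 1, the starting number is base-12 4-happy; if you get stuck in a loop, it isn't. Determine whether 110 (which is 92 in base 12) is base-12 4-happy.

not base-12 4-happy

110 = (9,2)_12 → 6577
6577 = (3,9,8,1)_12 → 10739
10739 = (6,2,6,11)_12 → 17249
17249 = (9,11,9,5)_12 → 28388
28388 = (1,4,5,1,8)_12 → 4979
4979 = (2,10,6,11)_12 → 25953
25953 = (1,3,0,2,9)_12 → 6659
6659 = (3,10,2,11)_12 → 24738
24738 = (1,2,3,9,6)_12 → 7955
7955 = (4,7,2,11)_12 → 17314
17314 = (10,0,2,10)_12 → 20016
20016 = (11,7,0,0)_12 → 17042
17042 = (9,10,4,2)_12 → 16833
16833 = (9,8,10,9)_12 → 27218
27218 = (1,3,9,0,2)_12 → 6659  — 6659 already seen; the sequence cycles without reaching 1.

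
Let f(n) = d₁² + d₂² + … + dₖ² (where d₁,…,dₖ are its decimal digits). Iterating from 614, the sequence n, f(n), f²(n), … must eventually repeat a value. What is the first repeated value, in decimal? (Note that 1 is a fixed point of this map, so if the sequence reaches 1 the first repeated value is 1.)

89

614 → 6² + 1² + 4² = 36 + 1 + 16 = 53
53 → 5² + 3² = 25 + 9 = 34
34 → 3² + 4² = 9 + 16 = 25
25 → 2² + 5² = 4 + 25 = 29
29 → 2² + 9² = 4 + 81 = 85
85 → 8² + 5² = 64 + 25 = 89
89 → 8² + 9² = 64 + 81 = 145
145 → 1² + 4² + 5² = 1 + 16 + 25 = 42
42 → 4² + 2² = 16 + 4 = 20
20 → 2² + 0² = 4 + 0 = 4
4 → 4² = 16
16 → 1² + 6² = 1 + 36 = 37
37 → 3² + 7² = 9 + 49 = 58
58 → 5² + 8² = 25 + 64 = 89  — 89 already appeared earlier.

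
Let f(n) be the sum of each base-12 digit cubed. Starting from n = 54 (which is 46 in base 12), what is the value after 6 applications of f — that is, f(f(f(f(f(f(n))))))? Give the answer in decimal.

762

54 = (4,6)_12 → 280
280 = (1,11,4)_12 → 1396
1396 = (9,8,4)_12 → 1305
1305 = (9,0,9)_12 → 1458
1458 = (10,1,6)_12 → 1217
1217 = (8,5,5)_12 → 762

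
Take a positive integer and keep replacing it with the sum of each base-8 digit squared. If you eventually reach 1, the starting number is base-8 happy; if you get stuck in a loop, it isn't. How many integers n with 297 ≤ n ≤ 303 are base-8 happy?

297: 297 → 42 → 29 → 34 → 20 → 20  — not base-8 happy
298: 298 → 45 → 50 → 40 → 25 → 10 → 5 → 25  — not base-8 happy
299: 299 → 50 → 40 → 25 → 10 → 5 → 25  — not base-8 happy
300: 300 → 57 → 50 → 40 → 25 → 10 → 5 → 25  — not base-8 happy
301: 301 → 66 → 5 → 25 → 10 → 5  — not base-8 happy
302: 302 → 77 → 27 → 18 → 8 → 1  — base-8 happy
303: 303 → 90 → 14 → 37 → 41 → 26 → 13 → 26  — not base-8 happy
base-8 happy: 302

1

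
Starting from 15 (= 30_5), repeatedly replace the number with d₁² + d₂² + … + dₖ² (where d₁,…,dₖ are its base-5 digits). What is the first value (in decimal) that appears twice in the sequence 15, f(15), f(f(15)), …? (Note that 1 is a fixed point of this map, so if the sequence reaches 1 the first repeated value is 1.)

13

15 = (3,0)_5 → 3² + 0² = 9 + 0 = 9
9 = (1,4)_5 → 1² + 4² = 1 + 16 = 17
17 = (3,2)_5 → 3² + 2² = 9 + 4 = 13
13 = (2,3)_5 → 2² + 3² = 4 + 9 = 13  — 13 already appeared earlier.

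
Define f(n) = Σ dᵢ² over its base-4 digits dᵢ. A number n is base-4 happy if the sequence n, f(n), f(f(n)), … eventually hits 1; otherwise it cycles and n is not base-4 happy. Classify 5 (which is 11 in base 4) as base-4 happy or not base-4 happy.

5 = (1,1)_4 → 1² + 1² = 1 + 1 = 2
2 = (2)_4 → 2² = 4
4 = (1,0)_4 → 1² + 0² = 1 + 0 = 1  — reached 1.

base-4 happy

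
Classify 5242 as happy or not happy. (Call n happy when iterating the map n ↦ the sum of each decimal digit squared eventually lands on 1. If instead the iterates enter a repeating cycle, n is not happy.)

5242 → 5² + 2² + 4² + 2² = 25 + 4 + 16 + 4 = 49
49 → 4² + 9² = 16 + 81 = 97
97 → 9² + 7² = 81 + 49 = 130
130 → 1² + 3² + 0² = 1 + 9 + 0 = 10
10 → 1² + 0² = 1 + 0 = 1  — reached 1.

happy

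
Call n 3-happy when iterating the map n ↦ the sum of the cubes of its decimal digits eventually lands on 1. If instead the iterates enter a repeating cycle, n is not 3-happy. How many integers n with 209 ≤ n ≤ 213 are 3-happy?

209: 209 → 737 → 713 → 371 → 371  (repeats 371)
210: 210 → 9 → 729 → 1080 → 513 → 153 → 153  (repeats 153)
211: 211 → 10 → 1  (reaches 1)
212: 212 → 17 → 344 → 155 → 251 → 134 → 92 → 737 → 713 → 371 → 371  (repeats 371)
213: 213 → 36 → 243 → 99 → 1458 → 702 → 351 → 153 → 153  (repeats 153)
3-happy: 211

1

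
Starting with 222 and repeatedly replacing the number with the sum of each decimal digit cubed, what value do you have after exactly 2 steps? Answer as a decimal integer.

72

222 → 2³ + 2³ + 2³ = 8 + 8 + 8 = 24
24 → 2³ + 4³ = 8 + 64 = 72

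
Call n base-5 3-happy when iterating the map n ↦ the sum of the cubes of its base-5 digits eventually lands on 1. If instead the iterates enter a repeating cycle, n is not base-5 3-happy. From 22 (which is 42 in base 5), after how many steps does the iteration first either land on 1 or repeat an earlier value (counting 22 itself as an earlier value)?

22 = (4,2)_5 → 4³ + 2³ = 64 + 8 = 72
72 = (2,4,2)_5 → 2³ + 4³ + 2³ = 8 + 64 + 8 = 80
80 = (3,1,0)_5 → 3³ + 1³ + 0³ = 27 + 1 + 0 = 28
28 = (1,0,3)_5 → 1³ + 0³ + 3³ = 1 + 0 + 27 = 28  — 28 repeats.
That took 4 steps.

4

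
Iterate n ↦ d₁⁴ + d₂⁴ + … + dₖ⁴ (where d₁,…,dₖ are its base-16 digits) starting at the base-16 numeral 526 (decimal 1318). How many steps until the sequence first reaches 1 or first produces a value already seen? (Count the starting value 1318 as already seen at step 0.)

14

1318 = (5,2,6)_16 → 5⁴ + 2⁴ + 6⁴ = 625 + 16 + 1296 = 1937
1937 = (7,9,1)_16 → 7⁴ + 9⁴ + 1⁴ = 2401 + 6561 + 1 = 8963
8963 = (2,3,0,3)_16 → 2⁴ + 3⁴ + 0⁴ + 3⁴ = 16 + 81 + 0 + 81 = 178
178 = (11,2)_16 → 11⁴ + 2⁴ = 14641 + 16 = 14657
14657 = (3,9,4,1)_16 → 3⁴ + 9⁴ + 4⁴ + 1⁴ = 81 + 6561 + 256 + 1 = 6899
6899 = (1,10,15,3)_16 → 1⁴ + 10⁴ + 15⁴ + 3⁴ = 1 + 10000 + 50625 + 81 = 60707
60707 = (14,13,2,3)_16 → 14⁴ + 13⁴ + 2⁴ + 3⁴ = 38416 + 28561 + 16 + 81 = 67074
67074 = (1,0,6,0,2)_16 → 1⁴ + 0⁴ + 6⁴ + 0⁴ + 2⁴ = 1 + 0 + 1296 + 0 + 16 = 1313
1313 = (5,2,1)_16 → 5⁴ + 2⁴ + 1⁴ = 625 + 16 + 1 = 642
642 = (2,8,2)_16 → 2⁴ + 8⁴ + 2⁴ = 16 + 4096 + 16 = 4128
4128 = (1,0,2,0)_16 → 1⁴ + 0⁴ + 2⁴ + 0⁴ = 1 + 0 + 16 + 0 = 17
17 = (1,1)_16 → 1⁴ + 1⁴ = 1 + 1 = 2
2 = (2)_16 → 2⁴ = 16
16 = (1,0)_16 → 1⁴ + 0⁴ = 1 + 0 = 1  — reached 1.
That took 14 steps.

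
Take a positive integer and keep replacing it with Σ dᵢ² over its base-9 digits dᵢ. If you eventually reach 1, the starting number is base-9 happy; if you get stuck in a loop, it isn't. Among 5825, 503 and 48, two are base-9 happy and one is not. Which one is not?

48

5825: 5825 → 181 → 9 → 1  — reaches 1 (base-9 happy)
503: 503 → 101 → 9 → 1  — reaches 1 (base-9 happy)
48: 48 → 34 → 58 → 52 → 74 → 68 → 74  — repeats 74 (not base-9 happy)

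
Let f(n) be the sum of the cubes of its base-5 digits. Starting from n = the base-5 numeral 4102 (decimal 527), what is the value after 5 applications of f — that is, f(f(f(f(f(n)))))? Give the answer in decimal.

27

527 = (4,1,0,2)_5 → 4³ + 1³ + 0³ + 2³ = 64 + 1 + 0 + 8 = 73
73 = (2,4,3)_5 → 2³ + 4³ + 3³ = 8 + 64 + 27 = 99
99 = (3,4,4)_5 → 3³ + 4³ + 4³ = 27 + 64 + 64 = 155
155 = (1,1,1,0)_5 → 1³ + 1³ + 1³ + 0³ = 1 + 1 + 1 + 0 = 3
3 = (3)_5 → 3³ = 27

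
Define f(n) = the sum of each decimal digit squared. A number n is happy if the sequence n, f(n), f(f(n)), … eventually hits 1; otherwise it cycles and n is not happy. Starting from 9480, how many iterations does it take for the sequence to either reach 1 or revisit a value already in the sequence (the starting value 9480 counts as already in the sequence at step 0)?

9480 → 9² + 4² + 8² + 0² = 81 + 16 + 64 + 0 = 161
161 → 1² + 6² + 1² = 1 + 36 + 1 = 38
38 → 3² + 8² = 9 + 64 = 73
73 → 7² + 3² = 49 + 9 = 58
58 → 5² + 8² = 25 + 64 = 89
89 → 8² + 9² = 64 + 81 = 145
145 → 1² + 4² + 5² = 1 + 16 + 25 = 42
42 → 4² + 2² = 16 + 4 = 20
20 → 2² + 0² = 4 + 0 = 4
4 → 4² = 16
16 → 1² + 6² = 1 + 36 = 37
37 → 3² + 7² = 9 + 49 = 58  — 58 repeats.
That took 12 steps.

12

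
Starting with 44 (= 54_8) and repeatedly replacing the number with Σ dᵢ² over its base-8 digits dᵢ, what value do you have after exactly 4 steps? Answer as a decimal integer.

26

44 = (5,4)_8 → 41
41 = (5,1)_8 → 26
26 = (3,2)_8 → 13
13 = (1,5)_8 → 26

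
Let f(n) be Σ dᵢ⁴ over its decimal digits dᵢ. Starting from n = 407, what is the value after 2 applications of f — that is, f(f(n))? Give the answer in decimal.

407 → 4⁴ + 0⁴ + 7⁴ = 2657
2657 → 2⁴ + 6⁴ + 5⁴ + 7⁴ = 4338

4338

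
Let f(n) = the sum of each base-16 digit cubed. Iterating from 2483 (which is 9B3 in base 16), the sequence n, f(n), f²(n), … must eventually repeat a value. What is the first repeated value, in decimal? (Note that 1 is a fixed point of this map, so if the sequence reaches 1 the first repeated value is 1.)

2729

2483 = (9,11,3)_16 → 9³ + 11³ + 3³ = 729 + 1331 + 27 = 2087
2087 = (8,2,7)_16 → 8³ + 2³ + 7³ = 512 + 8 + 343 = 863
863 = (3,5,15)_16 → 3³ + 5³ + 15³ = 27 + 125 + 3375 = 3527
3527 = (13,12,7)_16 → 13³ + 12³ + 7³ = 2197 + 1728 + 343 = 4268
4268 = (1,0,10,12)_16 → 1³ + 0³ + 10³ + 12³ = 1 + 0 + 1000 + 1728 = 2729
2729 = (10,10,9)_16 → 10³ + 10³ + 9³ = 1000 + 1000 + 729 = 2729  — 2729 already appeared earlier.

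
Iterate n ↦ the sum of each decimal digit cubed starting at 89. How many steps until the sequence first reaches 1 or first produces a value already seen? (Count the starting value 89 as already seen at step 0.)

4

89 → 1241
1241 → 74
74 → 407
407 → 407  — 407 repeats.
That took 4 steps.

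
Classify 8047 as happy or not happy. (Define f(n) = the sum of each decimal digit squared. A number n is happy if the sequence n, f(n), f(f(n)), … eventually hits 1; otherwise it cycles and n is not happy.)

8047 → 8² + 0² + 4² + 7² = 64 + 0 + 16 + 49 = 129
129 → 1² + 2² + 9² = 1 + 4 + 81 = 86
86 → 8² + 6² = 64 + 36 = 100
100 → 1² + 0² + 0² = 1 + 0 + 0 = 1  — reached 1.

happy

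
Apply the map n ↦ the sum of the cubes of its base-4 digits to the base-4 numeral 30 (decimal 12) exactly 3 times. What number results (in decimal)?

12 = (3,0)_4 → 3³ + 0³ = 27
27 = (1,2,3)_4 → 1³ + 2³ + 3³ = 36
36 = (2,1,0)_4 → 2³ + 1³ + 0³ = 9

9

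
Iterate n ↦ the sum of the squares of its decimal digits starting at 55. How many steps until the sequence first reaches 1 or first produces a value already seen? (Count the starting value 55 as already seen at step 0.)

13

55 → 5² + 5² = 50
50 → 5² + 0² = 25
25 → 2² + 5² = 29
29 → 2² + 9² = 85
85 → 8² + 5² = 89
89 → 8² + 9² = 145
145 → 1² + 4² + 5² = 42
42 → 4² + 2² = 20
20 → 2² + 0² = 4
4 → 4² = 16
16 → 1² + 6² = 37
37 → 3² + 7² = 58
58 → 5² + 8² = 89  — 89 repeats.
That took 13 steps.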